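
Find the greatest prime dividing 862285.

862285 = 5 · 172457
172457 = 37 · 4661
4661 = 59 · 79
79 is prime.
So 862285 = 5 · 37 · 59 · 79; the largest prime factor is 79.

79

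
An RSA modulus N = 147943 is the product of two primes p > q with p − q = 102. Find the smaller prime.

Since p = q + 102, we have 147943 = q(q + 102), so q² + 102q − 147943 = 0.
Discriminant: 102² + 4·147943 = 10404 + 591772 = 602176; √602176 = 776.
q = (−102 + 776)/2 = 337, and p = q + 102 = 439.
Check: 337 · 439 = 147943.

337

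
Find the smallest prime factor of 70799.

70799 is odd.
Digit sum 32, not divisible by 3.
Ends in 9: not divisible by 5.
7: 70799 = 7·10114 + 1
11: 70799 = 11·6436 + 3
13: 70799 = 13·5446 + 1
17: 70799 = 17·4164 + 11
19: 70799 = 19·3726 + 5
23: 70799 = 23·3078 + 5
29: 70799 = 29·2441 + 10
31: 70799 = 31·2283 + 26
37: 70799 = 37·1913 + 18
41: 70799 = 41·1726 + 33
43: 70799 = 43·1646 + 21
47: 70799 = 47·1506 + 17
53: 70799 = 53·1335 + 44
59: 70799 = 59·1199 + 58
61: 70799 = 61·1160 + 39
67: 70799 = 67·1056 + 47
71: 70799 = 71·997 + 12
73: 70799 = 73·969 + 62
79: 70799 = 79·896 + 15
83: 70799 = 83·853

83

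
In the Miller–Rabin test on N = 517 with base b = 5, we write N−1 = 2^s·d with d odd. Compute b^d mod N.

517 − 1 = 516 = 2^2 · 129, so d = 129.
5^1 ≡ 5 (mod 517)
5^2 ≡ 5^2 = 25 ≡ 25 (mod 517)
5^4 ≡ 25^2 = 625 ≡ 108 (mod 517)
5^8 ≡ 108^2 = 11664 ≡ 290 (mod 517)
5^16 ≡ 290^2 = 84100 ≡ 346 (mod 517)
5^32 ≡ 346^2 = 119716 ≡ 289 (mod 517)
5^64 ≡ 289^2 = 83521 ≡ 284 (mod 517)
5^128 ≡ 284^2 = 80656 ≡ 4 (mod 517)
129 = 128 + 1 in binary powers of 2.
So 5^129 ≡ 4 · 5 ≡ 20 (mod 517).
Squaring chain: 20 → 400; never reaches −1, so base 5 is a Miller–Rabin witness that 517 is composite.

20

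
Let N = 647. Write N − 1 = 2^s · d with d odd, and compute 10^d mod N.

647 − 1 = 646 = 2^1 · 323, so d = 323.
10^1 ≡ 10 (mod 647)
10^2 ≡ 10^2 = 100 ≡ 100 (mod 647)
10^4 ≡ 100^2 = 10000 ≡ 295 (mod 647)
10^8 ≡ 295^2 = 87025 ≡ 327 (mod 647)
10^16 ≡ 327^2 = 106929 ≡ 174 (mod 647)
10^32 ≡ 174^2 = 30276 ≡ 514 (mod 647)
10^64 ≡ 514^2 = 264196 ≡ 220 (mod 647)
10^128 ≡ 220^2 = 48400 ≡ 522 (mod 647)
10^256 ≡ 522^2 = 272484 ≡ 97 (mod 647)
323 = 256 + 64 + 2 + 1 in binary powers of 2.
So 10^323 ≡ 97 · 220 · 100 · 10 ≡ 646 (mod 647).
Since 10^d ≡ 646 (mod 647), base 10 does not prove 647 composite.

646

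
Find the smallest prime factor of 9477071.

9477071 is odd.
Digit sum 35, not divisible by 3.
Ends in 1: not divisible by 5.
7: 9477071 = 7·1353867 + 2
11: 9477071 = 11·861551 + 10
13: 9477071 = 13·729005 + 6
17: 9477071 = 17·557474 + 13
19: 9477071 = 19·498793 + 4
23: 9477071 = 23·412046 + 13
29: 9477071 = 29·326795 + 16
31: 9477071 = 31·305711 + 30
37: 9477071 = 37·256137 + 2
41: 9477071 = 41·231148 + 3
43: 9477071 = 43·220397

43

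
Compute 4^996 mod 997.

4^1 ≡ 4 (mod 997)
4^2 ≡ 4^2 = 16 ≡ 16 (mod 997)
4^4 ≡ 16^2 = 256 ≡ 256 (mod 997)
4^8 ≡ 256^2 = 65536 ≡ 731 (mod 997)
4^16 ≡ 731^2 = 534361 ≡ 966 (mod 997)
4^32 ≡ 966^2 = 933156 ≡ 961 (mod 997)
4^64 ≡ 961^2 = 923521 ≡ 299 (mod 997)
4^128 ≡ 299^2 = 89401 ≡ 668 (mod 997)
4^256 ≡ 668^2 = 446224 ≡ 565 (mod 997)
4^512 ≡ 565^2 = 319225 ≡ 185 (mod 997)
996 = 512 + 256 + 128 + 64 + 32 + 4 in binary powers of 2.
So 4^996 ≡ 185 · 565 · 668 · 299 · 961 · 256 ≡ 1 (mod 997).
Since the result is 1, base 4 gives no evidence that 997 is composite.

1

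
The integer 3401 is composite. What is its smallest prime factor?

19

3401 is odd.
Digit sum 8, not divisible by 3.
Ends in 1: not divisible by 5.
7: 3401 = 7·485 + 6
11: 3401 = 11·309 + 2
13: 3401 = 13·261 + 8
17: 3401 = 17·200 + 1
19: 3401 = 19·179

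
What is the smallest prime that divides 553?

553 is odd.
Digit sum 13, not divisible by 3.
Ends in 3: not divisible by 5.
7: 553 = 7·79

7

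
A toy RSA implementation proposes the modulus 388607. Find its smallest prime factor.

388607 is odd.
Digit sum 32, not divisible by 3.
Ends in 7: not divisible by 5.
7: 388607 = 7·55515 + 2
11: 388607 = 11·35327 + 10
13: 388607 = 13·29892 + 11
17: 388607 = 17·22859 + 4
19: 388607 = 19·20453

19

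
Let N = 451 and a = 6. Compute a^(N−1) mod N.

155

6^1 ≡ 6 (mod 451)
6^2 ≡ 6^2 = 36 ≡ 36 (mod 451)
6^4 ≡ 36^2 = 1296 ≡ 394 (mod 451)
6^8 ≡ 394^2 = 155236 ≡ 92 (mod 451)
6^16 ≡ 92^2 = 8464 ≡ 346 (mod 451)
6^32 ≡ 346^2 = 119716 ≡ 201 (mod 451)
6^64 ≡ 201^2 = 40401 ≡ 262 (mod 451)
6^128 ≡ 262^2 = 68644 ≡ 92 (mod 451)
6^256 ≡ 92^2 = 8464 ≡ 346 (mod 451)
450 = 256 + 128 + 64 + 2 in binary powers of 2.
So 6^450 ≡ 346 · 92 · 262 · 36 ≡ 155 (mod 451).
Since 155 ≠ 1, base 6 is a Fermat witness: 451 is composite.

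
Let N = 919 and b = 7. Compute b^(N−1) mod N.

7^1 ≡ 7 (mod 919)
7^2 ≡ 7^2 = 49 ≡ 49 (mod 919)
7^4 ≡ 49^2 = 2401 ≡ 563 (mod 919)
7^8 ≡ 563^2 = 316969 ≡ 833 (mod 919)
7^16 ≡ 833^2 = 693889 ≡ 44 (mod 919)
7^32 ≡ 44^2 = 1936 ≡ 98 (mod 919)
7^64 ≡ 98^2 = 9604 ≡ 414 (mod 919)
7^128 ≡ 414^2 = 171396 ≡ 462 (mod 919)
7^256 ≡ 462^2 = 213444 ≡ 236 (mod 919)
7^512 ≡ 236^2 = 55696 ≡ 556 (mod 919)
918 = 512 + 256 + 128 + 16 + 4 + 2 in binary powers of 2.
So 7^918 ≡ 556 · 236 · 462 · 44 · 563 · 49 ≡ 1 (mod 919).
Since the result is 1, base 7 gives no evidence that 919 is composite.

1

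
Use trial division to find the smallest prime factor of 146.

146 is even: 2 divides it.

2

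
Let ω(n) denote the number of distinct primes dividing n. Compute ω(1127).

1127 = 7^2 · 23
1127 = 7^2 · 23, which has 2 distinct prime factors.

2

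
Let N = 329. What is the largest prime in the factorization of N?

47

329 = 7 · 47
47 is prime.
So 329 = 7 · 47; the largest prime factor is 47.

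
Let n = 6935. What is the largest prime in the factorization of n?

73

6935 = 5 · 1387
1387 = 19 · 73
73 is prime.
So 6935 = 5 · 19 · 73; the largest prime factor is 73.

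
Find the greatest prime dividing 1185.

1185 = 3 · 395
395 = 5 · 79
79 is prime.
So 1185 = 3 · 5 · 79; the largest prime factor is 79.

79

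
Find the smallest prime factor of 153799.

153799 is odd.
Digit sum 34, not divisible by 3.
Ends in 9: not divisible by 5.
7: 153799 = 7·21971 + 2
11: 153799 = 11·13981 + 8
13: 153799 = 13·11830 + 9
17: 153799 = 17·9047

17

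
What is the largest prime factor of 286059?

79

286059 = 3 · 95353
95353 = 17 · 5609
5609 = 71 · 79
79 is prime.
So 286059 = 3 · 17 · 71 · 79; the largest prime factor is 79.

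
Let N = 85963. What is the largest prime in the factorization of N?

59

85963 = 31 · 2773
2773 = 47 · 59
59 is prime.
So 85963 = 31 · 47 · 59; the largest prime factor is 59.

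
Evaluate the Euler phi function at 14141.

13884

Factor: 14141 = 79 · 179.
φ(14141) = (79−1) · (179−1) = 78 · 178 = 13884.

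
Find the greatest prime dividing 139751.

79

139751 = 29 · 4819
4819 = 61 · 79
79 is prime.
So 139751 = 29 · 61 · 79; the largest prime factor is 79.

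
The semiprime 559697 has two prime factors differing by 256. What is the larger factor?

887

Since p = q + 256, we have 559697 = q(q + 256), so q² + 256q − 559697 = 0.
Discriminant: 256² + 4·559697 = 65536 + 2238788 = 2304324; √2304324 = 1518.
q = (−256 + 1518)/2 = 631, and p = q + 256 = 887.
Check: 631 · 887 = 559697.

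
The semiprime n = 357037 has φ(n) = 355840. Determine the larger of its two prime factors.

φ(n) = (p−1)(q−1) = n − (p+q) + 1, so p + q = 357037 − 355840 + 1 = 1198.
p and q are the roots of t² − 1198t + 357037 = 0.
Discriminant: 1198² − 4·357037 = 1435204 − 1428148 = 7056; √7056 = 84.
q = (1198 − 84)/2 = 557, p = (1198 + 84)/2 = 641.
Check: 557 · 641 = 357037.

641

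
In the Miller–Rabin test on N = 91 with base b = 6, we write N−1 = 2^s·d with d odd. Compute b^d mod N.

91 − 1 = 90 = 2^1 · 45, so d = 45.
6^1 ≡ 6 (mod 91)
6^2 ≡ 6^2 = 36 ≡ 36 (mod 91)
6^4 ≡ 36^2 = 1296 ≡ 22 (mod 91)
6^8 ≡ 22^2 = 484 ≡ 29 (mod 91)
6^16 ≡ 29^2 = 841 ≡ 22 (mod 91)
6^32 ≡ 22^2 = 484 ≡ 29 (mod 91)
45 = 32 + 8 + 4 + 1 in binary powers of 2.
So 6^45 ≡ 29 · 29 · 22 · 6 ≡ 83 (mod 91).
Squaring chain: 83; never reaches −1, so base 6 is a Miller–Rabin witness that 91 is composite.

83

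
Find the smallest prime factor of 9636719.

9636719 is odd.
Digit sum 41, not divisible by 3.
Ends in 9: not divisible by 5.
7: 9636719 = 7·1376674 + 1
11: 9636719 = 11·876065 + 4
13: 9636719 = 13·741286 + 1
17: 9636719 = 17·566865 + 14
19: 9636719 = 19·507195 + 14
23: 9636719 = 23·418987 + 18
29: 9636719 = 29·332300 + 19
31: 9636719 = 31·310861 + 28
37: 9636719 = 37·260451 + 32
41: 9636719 = 41·235041 + 38
43: 9636719 = 43·224109 + 32
47: 9636719 = 47·205036 + 27
53: 9636719 = 53·181824 + 47
59: 9636719 = 59·163334 + 13
61: 9636719 = 61·157979

61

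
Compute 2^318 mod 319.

2^1 ≡ 2 (mod 319)
2^2 ≡ 2^2 = 4 ≡ 4 (mod 319)
2^4 ≡ 4^2 = 16 ≡ 16 (mod 319)
2^8 ≡ 16^2 = 256 ≡ 256 (mod 319)
2^16 ≡ 256^2 = 65536 ≡ 141 (mod 319)
2^32 ≡ 141^2 = 19881 ≡ 103 (mod 319)
2^64 ≡ 103^2 = 10609 ≡ 82 (mod 319)
2^128 ≡ 82^2 = 6724 ≡ 25 (mod 319)
2^256 ≡ 25^2 = 625 ≡ 306 (mod 319)
318 = 256 + 32 + 16 + 8 + 4 + 2 in binary powers of 2.
So 2^318 ≡ 306 · 103 · 141 · 256 · 16 · 4 ≡ 212 (mod 319).
Since 212 ≠ 1, base 2 is a Fermat witness: 319 is composite.

212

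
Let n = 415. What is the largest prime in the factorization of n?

415 = 5 · 83
83 is prime.
So 415 = 5 · 83; the largest prime factor is 83.

83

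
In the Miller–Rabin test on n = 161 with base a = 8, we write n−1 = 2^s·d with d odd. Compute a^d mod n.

85

161 − 1 = 160 = 2^5 · 5, so d = 5.
8^1 ≡ 8 (mod 161)
8^2 ≡ 8^2 = 64 ≡ 64 (mod 161)
8^4 ≡ 64^2 = 4096 ≡ 71 (mod 161)
5 = 4 + 1 in binary powers of 2.
So 8^5 ≡ 71 · 8 ≡ 85 (mod 161).
Squaring chain: 85 → 141 → 78 → 127 → 29; never reaches −1, so base 8 is a Miller–Rabin witness that 161 is composite.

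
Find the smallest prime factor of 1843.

1843 is odd.
Digit sum 16, not divisible by 3.
Ends in 3: not divisible by 5.
7: 1843 = 7·263 + 2
11: 1843 = 11·167 + 6
13: 1843 = 13·141 + 10
17: 1843 = 17·108 + 7
19: 1843 = 19·97

19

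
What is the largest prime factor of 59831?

59831 = 19 · 3149
3149 = 47 · 67
67 is prime.
So 59831 = 19 · 47 · 67; the largest prime factor is 67.

67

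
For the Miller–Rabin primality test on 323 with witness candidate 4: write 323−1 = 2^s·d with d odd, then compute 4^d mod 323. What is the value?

157

323 − 1 = 322 = 2^1 · 161, so d = 161.
4^1 ≡ 4 (mod 323)
4^2 ≡ 4^2 = 16 ≡ 16 (mod 323)
4^4 ≡ 16^2 = 256 ≡ 256 (mod 323)
4^8 ≡ 256^2 = 65536 ≡ 290 (mod 323)
4^16 ≡ 290^2 = 84100 ≡ 120 (mod 323)
4^32 ≡ 120^2 = 14400 ≡ 188 (mod 323)
4^64 ≡ 188^2 = 35344 ≡ 137 (mod 323)
4^128 ≡ 137^2 = 18769 ≡ 35 (mod 323)
161 = 128 + 32 + 1 in binary powers of 2.
So 4^161 ≡ 35 · 188 · 4 ≡ 157 (mod 323).
Squaring chain: 157; never reaches −1, so base 4 is a Miller–Rabin witness that 323 is composite.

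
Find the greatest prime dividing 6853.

6853 = 7 · 979
979 = 11 · 89
89 is prime.
So 6853 = 7 · 11 · 89; the largest prime factor is 89.

89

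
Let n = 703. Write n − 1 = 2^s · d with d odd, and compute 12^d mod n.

703 − 1 = 702 = 2^1 · 351, so d = 351.
12^1 ≡ 12 (mod 703)
12^2 ≡ 12^2 = 144 ≡ 144 (mod 703)
12^4 ≡ 144^2 = 20736 ≡ 349 (mod 703)
12^8 ≡ 349^2 = 121801 ≡ 182 (mod 703)
12^16 ≡ 182^2 = 33124 ≡ 83 (mod 703)
12^32 ≡ 83^2 = 6889 ≡ 562 (mod 703)
12^64 ≡ 562^2 = 315844 ≡ 197 (mod 703)
12^128 ≡ 197^2 = 38809 ≡ 144 (mod 703)
12^256 ≡ 144^2 = 20736 ≡ 349 (mod 703)
351 = 256 + 64 + 16 + 8 + 4 + 2 + 1 in binary powers of 2.
So 12^351 ≡ 349 · 197 · 83 · 182 · 349 · 144 · 12 ≡ 75 (mod 703).
Squaring chain: 75; never reaches −1, so base 12 is a Miller–Rabin witness that 703 is composite.

75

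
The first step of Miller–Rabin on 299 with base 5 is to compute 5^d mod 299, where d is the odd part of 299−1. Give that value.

291

299 − 1 = 298 = 2^1 · 149, so d = 149.
5^1 ≡ 5 (mod 299)
5^2 ≡ 5^2 = 25 ≡ 25 (mod 299)
5^4 ≡ 25^2 = 625 ≡ 27 (mod 299)
5^8 ≡ 27^2 = 729 ≡ 131 (mod 299)
5^16 ≡ 131^2 = 17161 ≡ 118 (mod 299)
5^32 ≡ 118^2 = 13924 ≡ 170 (mod 299)
5^64 ≡ 170^2 = 28900 ≡ 196 (mod 299)
5^128 ≡ 196^2 = 38416 ≡ 144 (mod 299)
149 = 128 + 16 + 4 + 1 in binary powers of 2.
So 5^149 ≡ 144 · 118 · 27 · 5 ≡ 291 (mod 299).
Squaring chain: 291; never reaches −1, so base 5 is a Miller–Rabin witness that 299 is composite.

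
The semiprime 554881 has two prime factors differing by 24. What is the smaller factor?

733

Since p = q + 24, we have 554881 = q(q + 24), so q² + 24q − 554881 = 0.
Discriminant: 24² + 4·554881 = 576 + 2219524 = 2220100; √2220100 = 1490.
q = (−24 + 1490)/2 = 733, and p = q + 24 = 757.
Check: 733 · 757 = 554881.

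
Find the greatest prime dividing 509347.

509347 = 59 · 8633
8633 = 89 · 97
97 is prime.
So 509347 = 59 · 89 · 97; the largest prime factor is 97.

97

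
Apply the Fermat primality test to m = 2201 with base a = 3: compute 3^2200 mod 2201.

1110

3^1 ≡ 3 (mod 2201)
3^2 ≡ 3^2 = 9 ≡ 9 (mod 2201)
3^4 ≡ 9^2 = 81 ≡ 81 (mod 2201)
3^8 ≡ 81^2 = 6561 ≡ 2159 (mod 2201)
3^16 ≡ 2159^2 = 4661281 ≡ 1764 (mod 2201)
3^32 ≡ 1764^2 = 3111696 ≡ 1683 (mod 2201)
3^64 ≡ 1683^2 = 2832489 ≡ 2003 (mod 2201)
3^128 ≡ 2003^2 = 4012009 ≡ 1787 (mod 2201)
3^256 ≡ 1787^2 = 3193369 ≡ 1919 (mod 2201)
3^512 ≡ 1919^2 = 3682561 ≡ 288 (mod 2201)
3^1024 ≡ 288^2 = 82944 ≡ 1507 (mod 2201)
3^2048 ≡ 1507^2 = 2271049 ≡ 1818 (mod 2201)
2200 = 2048 + 128 + 16 + 8 in binary powers of 2.
So 3^2200 ≡ 1818 · 1787 · 1764 · 2159 ≡ 1110 (mod 2201).
Since 1110 ≠ 1, base 3 is a Fermat witness: 2201 is composite.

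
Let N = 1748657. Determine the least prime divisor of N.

37

1748657 is odd.
Digit sum 38, not divisible by 3.
Ends in 7: not divisible by 5.
7: 1748657 = 7·249808 + 1
11: 1748657 = 11·158968 + 9
13: 1748657 = 13·134512 + 1
17: 1748657 = 17·102862 + 3
19: 1748657 = 19·92034 + 11
23: 1748657 = 23·76028 + 13
29: 1748657 = 29·60298 + 15
31: 1748657 = 31·56408 + 9
37: 1748657 = 37·47261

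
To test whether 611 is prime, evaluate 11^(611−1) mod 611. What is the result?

335

11^1 ≡ 11 (mod 611)
11^2 ≡ 11^2 = 121 ≡ 121 (mod 611)
11^4 ≡ 121^2 = 14641 ≡ 588 (mod 611)
11^8 ≡ 588^2 = 345744 ≡ 529 (mod 611)
11^16 ≡ 529^2 = 279841 ≡ 3 (mod 611)
11^32 ≡ 3^2 = 9 ≡ 9 (mod 611)
11^64 ≡ 9^2 = 81 ≡ 81 (mod 611)
11^128 ≡ 81^2 = 6561 ≡ 451 (mod 611)
11^256 ≡ 451^2 = 203401 ≡ 549 (mod 611)
11^512 ≡ 549^2 = 301401 ≡ 178 (mod 611)
610 = 512 + 64 + 32 + 2 in binary powers of 2.
So 11^610 ≡ 178 · 81 · 9 · 121 ≡ 335 (mod 611).
Since 335 ≠ 1, base 11 is a Fermat witness: 611 is composite.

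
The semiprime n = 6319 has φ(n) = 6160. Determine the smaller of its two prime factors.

φ(n) = (p−1)(q−1) = n − (p+q) + 1, so p + q = 6319 − 6160 + 1 = 160.
p and q are the roots of t² − 160t + 6319 = 0.
Discriminant: 160² − 4·6319 = 25600 − 25276 = 324; √324 = 18.
q = (160 − 18)/2 = 71, p = (160 + 18)/2 = 89.
Check: 71 · 89 = 6319.

71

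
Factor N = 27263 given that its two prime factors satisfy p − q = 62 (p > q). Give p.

199

Since p = q + 62, we have 27263 = q(q + 62), so q² + 62q − 27263 = 0.
Discriminant: 62² + 4·27263 = 3844 + 109052 = 112896; √112896 = 336.
q = (−62 + 336)/2 = 137, and p = q + 62 = 199.
Check: 137 · 199 = 27263.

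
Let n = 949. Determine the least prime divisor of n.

13

949 is odd.
Digit sum 22, not divisible by 3.
Ends in 9: not divisible by 5.
7: 949 = 7·135 + 4
11: 949 = 11·86 + 3
13: 949 = 13·73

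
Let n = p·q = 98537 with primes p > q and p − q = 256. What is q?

211

Since p = q + 256, we have 98537 = q(q + 256), so q² + 256q − 98537 = 0.
Discriminant: 256² + 4·98537 = 65536 + 394148 = 459684; √459684 = 678.
q = (−256 + 678)/2 = 211, and p = q + 256 = 467.
Check: 211 · 467 = 98537.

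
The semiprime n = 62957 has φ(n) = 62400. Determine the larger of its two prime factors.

φ(n) = (p−1)(q−1) = n − (p+q) + 1, so p + q = 62957 − 62400 + 1 = 558.
p and q are the roots of t² − 558t + 62957 = 0.
Discriminant: 558² − 4·62957 = 311364 − 251828 = 59536; √59536 = 244.
q = (558 − 244)/2 = 157, p = (558 + 244)/2 = 401.
Check: 157 · 401 = 62957.

401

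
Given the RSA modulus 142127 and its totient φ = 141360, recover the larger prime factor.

457

φ(n) = (p−1)(q−1) = n − (p+q) + 1, so p + q = 142127 − 141360 + 1 = 768.
p and q are the roots of t² − 768t + 142127 = 0.
Discriminant: 768² − 4·142127 = 589824 − 568508 = 21316; √21316 = 146.
q = (768 − 146)/2 = 311, p = (768 + 146)/2 = 457.
Check: 311 · 457 = 142127.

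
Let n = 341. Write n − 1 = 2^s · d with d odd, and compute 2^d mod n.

32

341 − 1 = 340 = 2^2 · 85, so d = 85.
2^1 ≡ 2 (mod 341)
2^2 ≡ 2^2 = 4 ≡ 4 (mod 341)
2^4 ≡ 4^2 = 16 ≡ 16 (mod 341)
2^8 ≡ 16^2 = 256 ≡ 256 (mod 341)
2^16 ≡ 256^2 = 65536 ≡ 64 (mod 341)
2^32 ≡ 64^2 = 4096 ≡ 4 (mod 341)
2^64 ≡ 4^2 = 16 ≡ 16 (mod 341)
85 = 64 + 16 + 4 + 1 in binary powers of 2.
So 2^85 ≡ 16 · 64 · 16 · 2 ≡ 32 (mod 341).
Squaring chain: 32 → 1; never reaches −1, so base 2 is a Miller–Rabin witness that 341 is composite.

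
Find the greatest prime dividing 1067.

97

1067 = 11 · 97
97 is prime.
So 1067 = 11 · 97; the largest prime factor is 97.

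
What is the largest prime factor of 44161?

79

44161 = 13 · 3397
3397 = 43 · 79
79 is prime.
So 44161 = 13 · 43 · 79; the largest prime factor is 79.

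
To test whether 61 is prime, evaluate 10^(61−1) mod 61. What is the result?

10^1 ≡ 10 (mod 61)
10^2 ≡ 10^2 = 100 ≡ 39 (mod 61)
10^4 ≡ 39^2 = 1521 ≡ 57 (mod 61)
10^8 ≡ 57^2 = 3249 ≡ 16 (mod 61)
10^16 ≡ 16^2 = 256 ≡ 12 (mod 61)
10^32 ≡ 12^2 = 144 ≡ 22 (mod 61)
60 = 32 + 16 + 8 + 4 in binary powers of 2.
So 10^60 ≡ 22 · 12 · 16 · 57 ≡ 1 (mod 61).
Since the result is 1, base 10 gives no evidence that 61 is composite.

1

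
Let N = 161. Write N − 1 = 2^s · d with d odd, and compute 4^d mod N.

161 − 1 = 160 = 2^5 · 5, so d = 5.
4^1 ≡ 4 (mod 161)
4^2 ≡ 4^2 = 16 ≡ 16 (mod 161)
4^4 ≡ 16^2 = 256 ≡ 95 (mod 161)
5 = 4 + 1 in binary powers of 2.
So 4^5 ≡ 95 · 4 ≡ 58 (mod 161).
Squaring chain: 58 → 144 → 128 → 123 → 156; never reaches −1, so base 4 is a Miller–Rabin witness that 161 is composite.

58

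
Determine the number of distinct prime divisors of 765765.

765765 = 3^2 · 85085
85085 = 5 · 17017
17017 = 7 · 2431
2431 = 11 · 221
221 = 13 · 17
765765 = 3^2 · 5 · 7 · 11 · 13 · 17, which has 6 distinct prime factors.

6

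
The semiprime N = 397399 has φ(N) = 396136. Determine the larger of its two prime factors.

φ(n) = (p−1)(q−1) = n − (p+q) + 1, so p + q = 397399 − 396136 + 1 = 1264.
p and q are the roots of t² − 1264t + 397399 = 0.
Discriminant: 1264² − 4·397399 = 1597696 − 1589596 = 8100; √8100 = 90.
q = (1264 − 90)/2 = 587, p = (1264 + 90)/2 = 677.
Check: 587 · 677 = 397399.

677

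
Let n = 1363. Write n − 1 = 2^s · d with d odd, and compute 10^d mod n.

1363 − 1 = 1362 = 2^1 · 681, so d = 681.
10^1 ≡ 10 (mod 1363)
10^2 ≡ 10^2 = 100 ≡ 100 (mod 1363)
10^4 ≡ 100^2 = 10000 ≡ 459 (mod 1363)
10^8 ≡ 459^2 = 210681 ≡ 779 (mod 1363)
10^16 ≡ 779^2 = 606841 ≡ 306 (mod 1363)
10^32 ≡ 306^2 = 93636 ≡ 952 (mod 1363)
10^64 ≡ 952^2 = 906304 ≡ 1272 (mod 1363)
10^128 ≡ 1272^2 = 1617984 ≡ 103 (mod 1363)
10^256 ≡ 103^2 = 10609 ≡ 1068 (mod 1363)
10^512 ≡ 1068^2 = 1140624 ≡ 1156 (mod 1363)
681 = 512 + 128 + 32 + 8 + 1 in binary powers of 2.
So 10^681 ≡ 1156 · 103 · 952 · 779 · 10 ≡ 1265 (mod 1363).
Squaring chain: 1265; never reaches −1, so base 10 is a Miller–Rabin witness that 1363 is composite.

1265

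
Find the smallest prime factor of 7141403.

7141403 is odd.
Digit sum 20, not divisible by 3.
Ends in 3: not divisible by 5.
7: 7141403 = 7·1020200 + 3
11: 7141403 = 11·649218 + 5
13: 7141403 = 13·549338 + 9
17: 7141403 = 17·420082 + 9
19: 7141403 = 19·375863 + 6
23: 7141403 = 23·310495 + 18
29: 7141403 = 29·246255 + 8
31: 7141403 = 31·230367 + 26
37: 7141403 = 37·193010 + 33
41: 7141403 = 41·174180 + 23
43: 7141403 = 43·166079 + 6
47: 7141403 = 47·151944 + 35
53: 7141403 = 53·134743 + 24
59: 7141403 = 59·121040 + 43
61: 7141403 = 61·117072 + 11
67: 7141403 = 67·106588 + 7
71: 7141403 = 71·100583 + 10
73: 7141403 = 73·97827 + 32
79: 7141403 = 79·90397 + 40
83: 7141403 = 83·86041

83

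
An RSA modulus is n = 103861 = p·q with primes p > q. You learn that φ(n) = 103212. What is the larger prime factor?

367

φ(n) = (p−1)(q−1) = n − (p+q) + 1, so p + q = 103861 − 103212 + 1 = 650.
p and q are the roots of t² − 650t + 103861 = 0.
Discriminant: 650² − 4·103861 = 422500 − 415444 = 7056; √7056 = 84.
q = (650 − 84)/2 = 283, p = (650 + 84)/2 = 367.
Check: 283 · 367 = 103861.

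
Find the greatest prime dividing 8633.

97

8633 = 89 · 97
97 is prime.
So 8633 = 89 · 97; the largest prime factor is 97.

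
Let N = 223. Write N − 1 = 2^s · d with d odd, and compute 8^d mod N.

1

223 − 1 = 222 = 2^1 · 111, so d = 111.
8^1 ≡ 8 (mod 223)
8^2 ≡ 8^2 = 64 ≡ 64 (mod 223)
8^4 ≡ 64^2 = 4096 ≡ 82 (mod 223)
8^8 ≡ 82^2 = 6724 ≡ 34 (mod 223)
8^16 ≡ 34^2 = 1156 ≡ 41 (mod 223)
8^32 ≡ 41^2 = 1681 ≡ 120 (mod 223)
8^64 ≡ 120^2 = 14400 ≡ 128 (mod 223)
111 = 64 + 32 + 8 + 4 + 2 + 1 in binary powers of 2.
So 8^111 ≡ 128 · 120 · 34 · 82 · 64 · 8 ≡ 1 (mod 223).
Since 8^d ≡ 1 (mod 223), base 8 does not prove 223 composite.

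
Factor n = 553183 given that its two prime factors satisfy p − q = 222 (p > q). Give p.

863

Since p = q + 222, we have 553183 = q(q + 222), so q² + 222q − 553183 = 0.
Discriminant: 222² + 4·553183 = 49284 + 2212732 = 2262016; √2262016 = 1504.
q = (−222 + 1504)/2 = 641, and p = q + 222 = 863.
Check: 641 · 863 = 553183.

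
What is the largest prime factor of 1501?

79

1501 = 19 · 79
79 is prime.
So 1501 = 19 · 79; the largest prime factor is 79.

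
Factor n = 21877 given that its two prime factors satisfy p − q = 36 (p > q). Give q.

131

Since p = q + 36, we have 21877 = q(q + 36), so q² + 36q − 21877 = 0.
Discriminant: 36² + 4·21877 = 1296 + 87508 = 88804; √88804 = 298.
q = (−36 + 298)/2 = 131, and p = q + 36 = 167.
Check: 131 · 167 = 21877.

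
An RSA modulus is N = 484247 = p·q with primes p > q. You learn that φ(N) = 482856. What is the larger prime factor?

709

φ(n) = (p−1)(q−1) = n − (p+q) + 1, so p + q = 484247 − 482856 + 1 = 1392.
p and q are the roots of t² − 1392t + 484247 = 0.
Discriminant: 1392² − 4·484247 = 1937664 − 1936988 = 676; √676 = 26.
q = (1392 − 26)/2 = 683, p = (1392 + 26)/2 = 709.
Check: 683 · 709 = 484247.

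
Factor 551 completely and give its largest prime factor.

29

551 = 19 · 29
29 is prime.
So 551 = 19 · 29; the largest prime factor is 29.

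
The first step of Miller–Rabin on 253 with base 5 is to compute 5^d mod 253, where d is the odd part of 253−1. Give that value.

253 − 1 = 252 = 2^2 · 63, so d = 63.
5^1 ≡ 5 (mod 253)
5^2 ≡ 5^2 = 25 ≡ 25 (mod 253)
5^4 ≡ 25^2 = 625 ≡ 119 (mod 253)
5^8 ≡ 119^2 = 14161 ≡ 246 (mod 253)
5^16 ≡ 246^2 = 60516 ≡ 49 (mod 253)
5^32 ≡ 49^2 = 2401 ≡ 124 (mod 253)
63 = 32 + 16 + 8 + 4 + 2 + 1 in binary powers of 2.
So 5^63 ≡ 124 · 49 · 246 · 119 · 25 · 5 ≡ 191 (mod 253).
Squaring chain: 191 → 49; never reaches −1, so base 5 is a Miller–Rabin witness that 253 is composite.

191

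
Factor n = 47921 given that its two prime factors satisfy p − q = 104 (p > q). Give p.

Since p = q + 104, we have 47921 = q(q + 104), so q² + 104q − 47921 = 0.
Discriminant: 104² + 4·47921 = 10816 + 191684 = 202500; √202500 = 450.
q = (−104 + 450)/2 = 173, and p = q + 104 = 277.
Check: 173 · 277 = 47921.

277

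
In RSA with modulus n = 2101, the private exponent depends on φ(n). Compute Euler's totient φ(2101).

1900

Factor: 2101 = 11 · 191.
φ(2101) = (11−1) · (191−1) = 10 · 190 = 1900.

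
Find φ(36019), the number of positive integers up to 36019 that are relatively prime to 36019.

Factor: 36019 = 181 · 199.
φ(36019) = (181−1) · (199−1) = 180 · 198 = 35640.

35640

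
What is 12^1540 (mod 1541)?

967

12^1 ≡ 12 (mod 1541)
12^2 ≡ 12^2 = 144 ≡ 144 (mod 1541)
12^4 ≡ 144^2 = 20736 ≡ 703 (mod 1541)
12^8 ≡ 703^2 = 494209 ≡ 1089 (mod 1541)
12^16 ≡ 1089^2 = 1185921 ≡ 892 (mod 1541)
12^32 ≡ 892^2 = 795664 ≡ 508 (mod 1541)
12^64 ≡ 508^2 = 258064 ≡ 717 (mod 1541)
12^128 ≡ 717^2 = 514089 ≡ 936 (mod 1541)
12^256 ≡ 936^2 = 876096 ≡ 808 (mod 1541)
12^512 ≡ 808^2 = 652864 ≡ 1021 (mod 1541)
12^1024 ≡ 1021^2 = 1042441 ≡ 725 (mod 1541)
1540 = 1024 + 512 + 4 in binary powers of 2.
So 12^1540 ≡ 725 · 1021 · 703 ≡ 967 (mod 1541).
Since 967 ≠ 1, base 12 is a Fermat witness: 1541 is composite.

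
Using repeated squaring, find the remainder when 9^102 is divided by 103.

1

9^1 ≡ 9 (mod 103)
9^2 ≡ 9^2 = 81 ≡ 81 (mod 103)
9^4 ≡ 81^2 = 6561 ≡ 72 (mod 103)
9^8 ≡ 72^2 = 5184 ≡ 34 (mod 103)
9^16 ≡ 34^2 = 1156 ≡ 23 (mod 103)
9^32 ≡ 23^2 = 529 ≡ 14 (mod 103)
9^64 ≡ 14^2 = 196 ≡ 93 (mod 103)
102 = 64 + 32 + 4 + 2 in binary powers of 2.
So 9^102 ≡ 93 · 14 · 72 · 81 ≡ 1 (mod 103).
Since the result is 1, base 9 gives no evidence that 103 is composite.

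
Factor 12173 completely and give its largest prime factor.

12173 = 7 · 1739
1739 = 37 · 47
47 is prime.
So 12173 = 7 · 37 · 47; the largest prime factor is 47.

47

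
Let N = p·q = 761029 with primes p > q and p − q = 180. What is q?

787

Since p = q + 180, we have 761029 = q(q + 180), so q² + 180q − 761029 = 0.
Discriminant: 180² + 4·761029 = 32400 + 3044116 = 3076516; √3076516 = 1754.
q = (−180 + 1754)/2 = 787, and p = q + 180 = 967.
Check: 787 · 967 = 761029.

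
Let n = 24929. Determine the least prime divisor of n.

97

24929 is odd.
Digit sum 26, not divisible by 3.
Ends in 9: not divisible by 5.
7: 24929 = 7·3561 + 2
11: 24929 = 11·2266 + 3
13: 24929 = 13·1917 + 8
17: 24929 = 17·1466 + 7
19: 24929 = 19·1312 + 1
23: 24929 = 23·1083 + 20
29: 24929 = 29·859 + 18
31: 24929 = 31·804 + 5
37: 24929 = 37·673 + 28
41: 24929 = 41·608 + 1
43: 24929 = 43·579 + 32
47: 24929 = 47·530 + 19
53: 24929 = 53·470 + 19
59: 24929 = 59·422 + 31
61: 24929 = 61·408 + 41
67: 24929 = 67·372 + 5
71: 24929 = 71·351 + 8
73: 24929 = 73·341 + 36
79: 24929 = 79·315 + 44
83: 24929 = 83·300 + 29
89: 24929 = 89·280 + 9
97: 24929 = 97·257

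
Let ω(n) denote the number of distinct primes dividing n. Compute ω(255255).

255255 = 3 · 85085
85085 = 5 · 17017
17017 = 7 · 2431
2431 = 11 · 221
221 = 13 · 17
255255 = 3 · 5 · 7 · 11 · 13 · 17, which has 6 distinct prime factors.

6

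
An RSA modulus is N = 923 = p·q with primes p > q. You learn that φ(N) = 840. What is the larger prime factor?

φ(n) = (p−1)(q−1) = n − (p+q) + 1, so p + q = 923 − 840 + 1 = 84.
p and q are the roots of t² − 84t + 923 = 0.
Discriminant: 84² − 4·923 = 7056 − 3692 = 3364; √3364 = 58.
q = (84 − 58)/2 = 13, p = (84 + 58)/2 = 71.
Check: 13 · 71 = 923.

71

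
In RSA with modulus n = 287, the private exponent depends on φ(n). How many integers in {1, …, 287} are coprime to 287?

Factor: 287 = 7 · 41.
φ(287) = (7−1) · (41−1) = 6 · 40 = 240.

240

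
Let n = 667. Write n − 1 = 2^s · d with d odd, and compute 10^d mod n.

667 − 1 = 666 = 2^1 · 333, so d = 333.
10^1 ≡ 10 (mod 667)
10^2 ≡ 10^2 = 100 ≡ 100 (mod 667)
10^4 ≡ 100^2 = 10000 ≡ 662 (mod 667)
10^8 ≡ 662^2 = 438244 ≡ 25 (mod 667)
10^16 ≡ 25^2 = 625 ≡ 625 (mod 667)
10^32 ≡ 625^2 = 390625 ≡ 430 (mod 667)
10^64 ≡ 430^2 = 184900 ≡ 141 (mod 667)
10^128 ≡ 141^2 = 19881 ≡ 538 (mod 667)
10^256 ≡ 538^2 = 289444 ≡ 633 (mod 667)
333 = 256 + 64 + 8 + 4 + 1 in binary powers of 2.
So 10^333 ≡ 633 · 141 · 25 · 662 · 10 ≡ 172 (mod 667).
Squaring chain: 172; never reaches −1, so base 10 is a Miller–Rabin witness that 667 is composite.

172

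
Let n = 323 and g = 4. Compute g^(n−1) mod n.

101

4^1 ≡ 4 (mod 323)
4^2 ≡ 4^2 = 16 ≡ 16 (mod 323)
4^4 ≡ 16^2 = 256 ≡ 256 (mod 323)
4^8 ≡ 256^2 = 65536 ≡ 290 (mod 323)
4^16 ≡ 290^2 = 84100 ≡ 120 (mod 323)
4^32 ≡ 120^2 = 14400 ≡ 188 (mod 323)
4^64 ≡ 188^2 = 35344 ≡ 137 (mod 323)
4^128 ≡ 137^2 = 18769 ≡ 35 (mod 323)
4^256 ≡ 35^2 = 1225 ≡ 256 (mod 323)
322 = 256 + 64 + 2 in binary powers of 2.
So 4^322 ≡ 256 · 137 · 16 ≡ 101 (mod 323).
Since 101 ≠ 1, base 4 is a Fermat witness: 323 is composite.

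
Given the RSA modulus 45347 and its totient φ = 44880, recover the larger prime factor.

331

φ(n) = (p−1)(q−1) = n − (p+q) + 1, so p + q = 45347 − 44880 + 1 = 468.
p and q are the roots of t² − 468t + 45347 = 0.
Discriminant: 468² − 4·45347 = 219024 − 181388 = 37636; √37636 = 194.
q = (468 − 194)/2 = 137, p = (468 + 194)/2 = 331.
Check: 137 · 331 = 45347.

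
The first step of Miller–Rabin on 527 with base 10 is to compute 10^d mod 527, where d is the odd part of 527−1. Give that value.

527 − 1 = 526 = 2^1 · 263, so d = 263.
10^1 ≡ 10 (mod 527)
10^2 ≡ 10^2 = 100 ≡ 100 (mod 527)
10^4 ≡ 100^2 = 10000 ≡ 514 (mod 527)
10^8 ≡ 514^2 = 264196 ≡ 169 (mod 527)
10^16 ≡ 169^2 = 28561 ≡ 103 (mod 527)
10^32 ≡ 103^2 = 10609 ≡ 69 (mod 527)
10^64 ≡ 69^2 = 4761 ≡ 18 (mod 527)
10^128 ≡ 18^2 = 324 ≡ 324 (mod 527)
10^256 ≡ 324^2 = 104976 ≡ 103 (mod 527)
263 = 256 + 4 + 2 + 1 in binary powers of 2.
So 10^263 ≡ 103 · 514 · 100 · 10 ≡ 107 (mod 527).
Squaring chain: 107; never reaches −1, so base 10 is a Miller–Rabin witness that 527 is composite.

107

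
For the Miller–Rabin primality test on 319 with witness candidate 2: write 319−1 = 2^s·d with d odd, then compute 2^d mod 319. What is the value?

171

319 − 1 = 318 = 2^1 · 159, so d = 159.
2^1 ≡ 2 (mod 319)
2^2 ≡ 2^2 = 4 ≡ 4 (mod 319)
2^4 ≡ 4^2 = 16 ≡ 16 (mod 319)
2^8 ≡ 16^2 = 256 ≡ 256 (mod 319)
2^16 ≡ 256^2 = 65536 ≡ 141 (mod 319)
2^32 ≡ 141^2 = 19881 ≡ 103 (mod 319)
2^64 ≡ 103^2 = 10609 ≡ 82 (mod 319)
2^128 ≡ 82^2 = 6724 ≡ 25 (mod 319)
159 = 128 + 16 + 8 + 4 + 2 + 1 in binary powers of 2.
So 2^159 ≡ 25 · 141 · 256 · 16 · 4 · 2 ≡ 171 (mod 319).
Squaring chain: 171; never reaches −1, so base 2 is a Miller–Rabin witness that 319 is composite.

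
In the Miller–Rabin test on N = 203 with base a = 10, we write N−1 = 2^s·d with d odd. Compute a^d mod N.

131

203 − 1 = 202 = 2^1 · 101, so d = 101.
10^1 ≡ 10 (mod 203)
10^2 ≡ 10^2 = 100 ≡ 100 (mod 203)
10^4 ≡ 100^2 = 10000 ≡ 53 (mod 203)
10^8 ≡ 53^2 = 2809 ≡ 170 (mod 203)
10^16 ≡ 170^2 = 28900 ≡ 74 (mod 203)
10^32 ≡ 74^2 = 5476 ≡ 198 (mod 203)
10^64 ≡ 198^2 = 39204 ≡ 25 (mod 203)
101 = 64 + 32 + 4 + 1 in binary powers of 2.
So 10^101 ≡ 25 · 198 · 53 · 10 ≡ 131 (mod 203).
Squaring chain: 131; never reaches −1, so base 10 is a Miller–Rabin witness that 203 is composite.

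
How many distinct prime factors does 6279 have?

4

6279 = 3 · 2093
2093 = 7 · 299
299 = 13 · 23
6279 = 3 · 7 · 13 · 23, which has 4 distinct prime factors.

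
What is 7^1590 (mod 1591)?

7^1 ≡ 7 (mod 1591)
7^2 ≡ 7^2 = 49 ≡ 49 (mod 1591)
7^4 ≡ 49^2 = 2401 ≡ 810 (mod 1591)
7^8 ≡ 810^2 = 656100 ≡ 608 (mod 1591)
7^16 ≡ 608^2 = 369664 ≡ 552 (mod 1591)
7^32 ≡ 552^2 = 304704 ≡ 823 (mod 1591)
7^64 ≡ 823^2 = 677329 ≡ 1154 (mod 1591)
7^128 ≡ 1154^2 = 1331716 ≡ 49 (mod 1591)
7^256 ≡ 49^2 = 2401 ≡ 810 (mod 1591)
7^512 ≡ 810^2 = 656100 ≡ 608 (mod 1591)
7^1024 ≡ 608^2 = 369664 ≡ 552 (mod 1591)
1590 = 1024 + 512 + 32 + 16 + 4 + 2 in binary powers of 2.
So 7^1590 ≡ 552 · 608 · 823 · 552 · 810 · 49 ≡ 1506 (mod 1591).
Since 1506 ≠ 1, base 7 is a Fermat witness: 1591 is composite.

1506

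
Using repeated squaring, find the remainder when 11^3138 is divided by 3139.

1755

11^1 ≡ 11 (mod 3139)
11^2 ≡ 11^2 = 121 ≡ 121 (mod 3139)
11^4 ≡ 121^2 = 14641 ≡ 2085 (mod 3139)
11^8 ≡ 2085^2 = 4347225 ≡ 2849 (mod 3139)
11^16 ≡ 2849^2 = 8116801 ≡ 2486 (mod 3139)
11^32 ≡ 2486^2 = 6180196 ≡ 2644 (mod 3139)
11^64 ≡ 2644^2 = 6990736 ≡ 183 (mod 3139)
11^128 ≡ 183^2 = 33489 ≡ 2099 (mod 3139)
11^256 ≡ 2099^2 = 4405801 ≡ 1784 (mod 3139)
11^512 ≡ 1784^2 = 3182656 ≡ 2849 (mod 3139)
11^1024 ≡ 2849^2 = 8116801 ≡ 2486 (mod 3139)
11^2048 ≡ 2486^2 = 6180196 ≡ 2644 (mod 3139)
3138 = 2048 + 1024 + 64 + 2 in binary powers of 2.
So 11^3138 ≡ 2644 · 2486 · 183 · 121 ≡ 1755 (mod 3139).
Since 1755 ≠ 1, base 11 is a Fermat witness: 3139 is composite.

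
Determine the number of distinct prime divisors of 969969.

6

969969 = 3 · 323323
323323 = 7 · 46189
46189 = 11 · 4199
4199 = 13 · 323
323 = 17 · 19
969969 = 3 · 7 · 11 · 13 · 17 · 19, which has 6 distinct prime factors.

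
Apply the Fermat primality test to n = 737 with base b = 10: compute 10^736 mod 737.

23

10^1 ≡ 10 (mod 737)
10^2 ≡ 10^2 = 100 ≡ 100 (mod 737)
10^4 ≡ 100^2 = 10000 ≡ 419 (mod 737)
10^8 ≡ 419^2 = 175561 ≡ 155 (mod 737)
10^16 ≡ 155^2 = 24025 ≡ 441 (mod 737)
10^32 ≡ 441^2 = 194481 ≡ 650 (mod 737)
10^64 ≡ 650^2 = 422500 ≡ 199 (mod 737)
10^128 ≡ 199^2 = 39601 ≡ 540 (mod 737)
10^256 ≡ 540^2 = 291600 ≡ 485 (mod 737)
10^512 ≡ 485^2 = 235225 ≡ 122 (mod 737)
736 = 512 + 128 + 64 + 32 in binary powers of 2.
So 10^736 ≡ 122 · 540 · 199 · 650 ≡ 23 (mod 737).
Since 23 ≠ 1, base 10 is a Fermat witness: 737 is composite.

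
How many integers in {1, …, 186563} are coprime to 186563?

Factor: 186563 = 13 · 113 · 127.
φ(186563) = (13−1) · (113−1) · (127−1) = 12 · 112 · 126 = 169344.

169344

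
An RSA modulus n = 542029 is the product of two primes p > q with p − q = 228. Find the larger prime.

Since p = q + 228, we have 542029 = q(q + 228), so q² + 228q − 542029 = 0.
Discriminant: 228² + 4·542029 = 51984 + 2168116 = 2220100; √2220100 = 1490.
q = (−228 + 1490)/2 = 631, and p = q + 228 = 859.
Check: 631 · 859 = 542029.

859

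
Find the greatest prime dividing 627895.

627895 = 5 · 125579
125579 = 17 · 7387
7387 = 83 · 89
89 is prime.
So 627895 = 5 · 17 · 83 · 89; the largest prime factor is 89.

89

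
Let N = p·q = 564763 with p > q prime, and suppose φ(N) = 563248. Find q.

φ(n) = (p−1)(q−1) = n − (p+q) + 1, so p + q = 564763 − 563248 + 1 = 1516.
p and q are the roots of t² − 1516t + 564763 = 0.
Discriminant: 1516² − 4·564763 = 2298256 − 2259052 = 39204; √39204 = 198.
q = (1516 − 198)/2 = 659, p = (1516 + 198)/2 = 857.
Check: 659 · 857 = 564763.

659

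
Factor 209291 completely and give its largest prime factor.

73

209291 = 47 · 4453
4453 = 61 · 73
73 is prime.
So 209291 = 47 · 61 · 73; the largest prime factor is 73.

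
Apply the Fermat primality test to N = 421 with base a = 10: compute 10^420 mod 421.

10^1 ≡ 10 (mod 421)
10^2 ≡ 10^2 = 100 ≡ 100 (mod 421)
10^4 ≡ 100^2 = 10000 ≡ 317 (mod 421)
10^8 ≡ 317^2 = 100489 ≡ 291 (mod 421)
10^16 ≡ 291^2 = 84681 ≡ 60 (mod 421)
10^32 ≡ 60^2 = 3600 ≡ 232 (mod 421)
10^64 ≡ 232^2 = 53824 ≡ 357 (mod 421)
10^128 ≡ 357^2 = 127449 ≡ 307 (mod 421)
10^256 ≡ 307^2 = 94249 ≡ 366 (mod 421)
420 = 256 + 128 + 32 + 4 in binary powers of 2.
So 10^420 ≡ 366 · 307 · 232 · 317 ≡ 1 (mod 421).
Since the result is 1, base 10 gives no evidence that 421 is composite.

1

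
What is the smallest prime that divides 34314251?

34314251 is odd.
Digit sum 23, not divisible by 3.
Ends in 1: not divisible by 5.
7: 34314251 = 7·4902035 + 6
11: 34314251 = 11·3119477 + 4
13: 34314251 = 13·2639557 + 10
17: 34314251 = 17·2018485 + 6
19: 34314251 = 19·1806013 + 4
23: 34314251 = 23·1491923 + 22
29: 34314251 = 29·1183250 + 1
31: 34314251 = 31·1106911 + 10
37: 34314251 = 37·927412 + 7
41: 34314251 = 41·836932 + 39
43: 34314251 = 43·798005 + 36
47: 34314251 = 47·730090 + 21
53: 34314251 = 53·647438 + 37
59: 34314251 = 59·581597 + 28
61: 34314251 = 61·562528 + 43
67: 34314251 = 67·512153

67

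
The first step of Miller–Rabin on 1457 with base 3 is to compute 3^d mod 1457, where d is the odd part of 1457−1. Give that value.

251

1457 − 1 = 1456 = 2^4 · 91, so d = 91.
3^1 ≡ 3 (mod 1457)
3^2 ≡ 3^2 = 9 ≡ 9 (mod 1457)
3^4 ≡ 9^2 = 81 ≡ 81 (mod 1457)
3^8 ≡ 81^2 = 6561 ≡ 733 (mod 1457)
3^16 ≡ 733^2 = 537289 ≡ 1113 (mod 1457)
3^32 ≡ 1113^2 = 1238769 ≡ 319 (mod 1457)
3^64 ≡ 319^2 = 101761 ≡ 1228 (mod 1457)
91 = 64 + 16 + 8 + 2 + 1 in binary powers of 2.
So 3^91 ≡ 1228 · 1113 · 733 · 9 · 3 ≡ 251 (mod 1457).
Squaring chain: 251 → 350 → 112 → 888; never reaches −1, so base 3 is a Miller–Rabin witness that 1457 is composite.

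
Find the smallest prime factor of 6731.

6731 is odd.
Digit sum 17, not divisible by 3.
Ends in 1: not divisible by 5.
7: 6731 = 7·961 + 4
11: 6731 = 11·611 + 10
13: 6731 = 13·517 + 10
17: 6731 = 17·395 + 16
19: 6731 = 19·354 + 5
23: 6731 = 23·292 + 15
29: 6731 = 29·232 + 3
31: 6731 = 31·217 + 4
37: 6731 = 37·181 + 34
41: 6731 = 41·164 + 7
43: 6731 = 43·156 + 23
47: 6731 = 47·143 + 10
53: 6731 = 53·127

53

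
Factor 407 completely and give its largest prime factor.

407 = 11 · 37
37 is prime.
So 407 = 11 · 37; the largest prime factor is 37.

37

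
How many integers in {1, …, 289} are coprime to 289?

272

Factor: 289 = 17^2.
φ(289) = 17^1·(17−1) = 272.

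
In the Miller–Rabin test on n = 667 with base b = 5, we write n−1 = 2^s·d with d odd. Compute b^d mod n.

667 − 1 = 666 = 2^1 · 333, so d = 333.
5^1 ≡ 5 (mod 667)
5^2 ≡ 5^2 = 25 ≡ 25 (mod 667)
5^4 ≡ 25^2 = 625 ≡ 625 (mod 667)
5^8 ≡ 625^2 = 390625 ≡ 430 (mod 667)
5^16 ≡ 430^2 = 184900 ≡ 141 (mod 667)
5^32 ≡ 141^2 = 19881 ≡ 538 (mod 667)
5^64 ≡ 538^2 = 289444 ≡ 633 (mod 667)
5^128 ≡ 633^2 = 400689 ≡ 489 (mod 667)
5^256 ≡ 489^2 = 239121 ≡ 335 (mod 667)
333 = 256 + 64 + 8 + 4 + 1 in binary powers of 2.
So 5^333 ≡ 335 · 633 · 430 · 625 · 5 ≡ 332 (mod 667).
Squaring chain: 332; never reaches −1, so base 5 is a Miller–Rabin witness that 667 is composite.

332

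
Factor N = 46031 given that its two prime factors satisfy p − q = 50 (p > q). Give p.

241

Since p = q + 50, we have 46031 = q(q + 50), so q² + 50q − 46031 = 0.
Discriminant: 50² + 4·46031 = 2500 + 184124 = 186624; √186624 = 432.
q = (−50 + 432)/2 = 191, and p = q + 50 = 241.
Check: 191 · 241 = 46031.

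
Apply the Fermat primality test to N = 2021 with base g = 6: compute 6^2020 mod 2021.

1511

6^1 ≡ 6 (mod 2021)
6^2 ≡ 6^2 = 36 ≡ 36 (mod 2021)
6^4 ≡ 36^2 = 1296 ≡ 1296 (mod 2021)
6^8 ≡ 1296^2 = 1679616 ≡ 165 (mod 2021)
6^16 ≡ 165^2 = 27225 ≡ 952 (mod 2021)
6^32 ≡ 952^2 = 906304 ≡ 896 (mod 2021)
6^64 ≡ 896^2 = 802816 ≡ 479 (mod 2021)
6^128 ≡ 479^2 = 229441 ≡ 1068 (mod 2021)
6^256 ≡ 1068^2 = 1140624 ≡ 780 (mod 2021)
6^512 ≡ 780^2 = 608400 ≡ 79 (mod 2021)
6^1024 ≡ 79^2 = 6241 ≡ 178 (mod 2021)
2020 = 1024 + 512 + 256 + 128 + 64 + 32 + 4 in binary powers of 2.
So 6^2020 ≡ 178 · 79 · 780 · 1068 · 479 · 896 · 1296 ≡ 1511 (mod 2021).
Since 1511 ≠ 1, base 6 is a Fermat witness: 2021 is composite.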